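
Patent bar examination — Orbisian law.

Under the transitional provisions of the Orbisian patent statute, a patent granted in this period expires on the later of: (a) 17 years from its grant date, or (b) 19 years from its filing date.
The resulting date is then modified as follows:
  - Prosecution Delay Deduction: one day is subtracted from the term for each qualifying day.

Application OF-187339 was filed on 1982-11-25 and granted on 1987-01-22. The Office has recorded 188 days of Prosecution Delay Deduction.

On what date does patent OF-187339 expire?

2003-07-18

(a) grant + 17 years → 22 January 2004.
(b) filing + 19 years → 25 November 2001.
Later of the two: 22 January 2004.
Prosecution Delay Deduction: −188 days → 18 July 2003.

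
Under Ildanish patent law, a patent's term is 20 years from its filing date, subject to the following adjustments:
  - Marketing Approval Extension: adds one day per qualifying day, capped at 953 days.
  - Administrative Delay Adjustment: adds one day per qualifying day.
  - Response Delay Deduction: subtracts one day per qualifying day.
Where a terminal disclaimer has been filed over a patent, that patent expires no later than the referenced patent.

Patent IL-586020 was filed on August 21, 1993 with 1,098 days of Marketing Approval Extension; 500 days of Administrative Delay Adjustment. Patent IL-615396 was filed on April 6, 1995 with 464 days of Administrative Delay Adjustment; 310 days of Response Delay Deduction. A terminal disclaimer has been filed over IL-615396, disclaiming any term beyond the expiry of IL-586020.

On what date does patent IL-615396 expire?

Natural term of IL-615396:
  Base: filing + 20 years → 6 April 2015.
  Administrative Delay Adjustment: +464 days → 13 July 2016.
  Response Delay Deduction: −310 days → 7 September 2015.
Expiry of referenced patent IL-586020:
  Base: filing + 20 years → 21 August 2013.
  Marketing Approval Extension: 1098 days claimed exceeds the 953-day cap, so +953 days → 31 March 2016.
  Administrative Delay Adjustment: +500 days → 13 August 2017.
Terminal disclaimer: IL-615396 expires on the earlier of 7 September 2015 and 13 August 2017.

September 7, 2015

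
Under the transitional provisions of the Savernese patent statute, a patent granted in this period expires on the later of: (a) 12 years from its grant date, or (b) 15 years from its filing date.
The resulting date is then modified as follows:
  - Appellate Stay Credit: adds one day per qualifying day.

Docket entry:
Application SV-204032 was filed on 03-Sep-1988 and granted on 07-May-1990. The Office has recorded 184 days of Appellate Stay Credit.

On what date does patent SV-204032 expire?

2004-03-05

(a) grant + 12 years → 7 May 2002.
(b) filing + 15 years → 3 September 2003.
Later of the two: 3 September 2003.
Appellate Stay Credit: +184 days → 5 March 2004.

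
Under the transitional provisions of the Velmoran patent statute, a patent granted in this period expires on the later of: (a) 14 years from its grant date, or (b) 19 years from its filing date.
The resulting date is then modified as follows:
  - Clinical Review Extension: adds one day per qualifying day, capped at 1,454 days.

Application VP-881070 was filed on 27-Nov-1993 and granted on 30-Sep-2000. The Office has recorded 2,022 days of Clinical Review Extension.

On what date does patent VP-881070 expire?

(a) grant + 14 years → 30 September 2014.
(b) filing + 19 years → 27 November 2012.
Later of the two: 30 September 2014.
Clinical Review Extension: 2022 days claimed exceeds the 1454-day cap, so +1454 days → 23 September 2018.

September 23, 2018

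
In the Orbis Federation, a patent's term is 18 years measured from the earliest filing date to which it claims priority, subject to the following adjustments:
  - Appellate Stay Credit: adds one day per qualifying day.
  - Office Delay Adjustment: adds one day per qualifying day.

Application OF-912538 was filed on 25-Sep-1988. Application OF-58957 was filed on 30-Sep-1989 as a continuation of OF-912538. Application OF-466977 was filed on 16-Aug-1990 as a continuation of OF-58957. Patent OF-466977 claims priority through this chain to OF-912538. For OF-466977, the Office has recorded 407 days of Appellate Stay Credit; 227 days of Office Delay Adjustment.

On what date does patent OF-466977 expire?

2008-06-20

Earliest priority filing: 25 September 1988.
Base term: 25 September 1988 + 18 years → 25 September 2006.
Appellate Stay Credit: +407 days → 6 November 2007.
Office Delay Adjustment: +227 days → 20 June 2008.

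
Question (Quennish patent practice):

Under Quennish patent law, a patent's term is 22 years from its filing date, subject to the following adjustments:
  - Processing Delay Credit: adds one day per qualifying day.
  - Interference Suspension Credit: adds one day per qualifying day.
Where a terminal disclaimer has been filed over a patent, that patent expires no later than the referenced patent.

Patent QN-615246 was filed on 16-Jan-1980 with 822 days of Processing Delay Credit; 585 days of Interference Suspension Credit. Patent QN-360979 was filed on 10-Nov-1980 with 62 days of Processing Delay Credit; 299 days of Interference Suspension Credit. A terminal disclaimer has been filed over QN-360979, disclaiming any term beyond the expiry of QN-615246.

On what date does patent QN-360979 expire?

Natural term of QN-360979:
  Base: filing + 22 years → 10 November 2002.
  Processing Delay Credit: +62 days → 11 January 2003.
  Interference Suspension Credit: +299 days → 6 November 2003.
Expiry of referenced patent QN-615246:
  Base: filing + 22 years → 16 January 2002.
  Processing Delay Credit: +822 days → 17 April 2004.
  Interference Suspension Credit: +585 days → 23 November 2005.
Terminal disclaimer: QN-360979 expires on the earlier of 6 November 2003 and 23 November 2005.

2003-11-06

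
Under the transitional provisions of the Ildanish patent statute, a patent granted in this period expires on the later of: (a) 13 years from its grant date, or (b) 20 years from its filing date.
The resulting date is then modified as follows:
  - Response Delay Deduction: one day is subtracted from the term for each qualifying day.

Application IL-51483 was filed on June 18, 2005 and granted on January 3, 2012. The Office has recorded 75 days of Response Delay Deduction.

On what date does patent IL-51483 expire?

(a) grant + 13 years → 3 January 2025.
(b) filing + 20 years → 18 June 2025.
Later of the two: 18 June 2025.
Response Delay Deduction: −75 days → 4 April 2025.

2025-04-04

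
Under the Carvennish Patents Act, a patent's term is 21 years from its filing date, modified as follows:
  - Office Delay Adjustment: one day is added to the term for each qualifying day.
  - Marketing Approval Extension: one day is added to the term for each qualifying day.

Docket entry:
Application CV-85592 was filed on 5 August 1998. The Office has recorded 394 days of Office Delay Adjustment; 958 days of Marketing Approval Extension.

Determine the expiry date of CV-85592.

Base term: filing date + 21 years → 5 August 2019.
Office Delay Adjustment: +394 days → 2 September 2020.
Marketing Approval Extension: +958 days → 18 April 2023.

April 18, 2023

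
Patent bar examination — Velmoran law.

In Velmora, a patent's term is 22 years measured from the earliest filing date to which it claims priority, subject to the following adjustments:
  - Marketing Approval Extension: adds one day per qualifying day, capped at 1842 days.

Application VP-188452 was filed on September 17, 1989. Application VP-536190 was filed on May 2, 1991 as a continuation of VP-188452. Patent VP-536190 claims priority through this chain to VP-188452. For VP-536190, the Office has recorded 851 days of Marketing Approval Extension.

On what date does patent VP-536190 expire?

January 15, 2014

Earliest priority filing: 17 September 1989.
Base term: 17 September 1989 + 22 years → 17 September 2011.
Marketing Approval Extension: 851 days (within the 1842-day cap) → +851 days → 15 January 2014.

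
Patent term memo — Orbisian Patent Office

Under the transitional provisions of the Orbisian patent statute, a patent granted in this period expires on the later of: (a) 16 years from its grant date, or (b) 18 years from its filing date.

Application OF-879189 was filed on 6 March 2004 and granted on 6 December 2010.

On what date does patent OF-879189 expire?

(a) grant + 16 years → 6 December 2026.
(b) filing + 18 years → 6 March 2022.
Later of the two: 6 December 2026.

December 6, 2026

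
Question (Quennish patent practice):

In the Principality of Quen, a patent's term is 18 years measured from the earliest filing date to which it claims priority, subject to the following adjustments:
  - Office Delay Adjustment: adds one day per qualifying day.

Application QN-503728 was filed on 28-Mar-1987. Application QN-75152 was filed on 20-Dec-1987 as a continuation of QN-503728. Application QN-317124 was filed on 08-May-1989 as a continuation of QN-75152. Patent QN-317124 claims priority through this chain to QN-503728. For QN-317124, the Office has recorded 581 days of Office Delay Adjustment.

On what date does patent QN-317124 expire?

October 30, 2006

Earliest priority filing: 28 March 1987.
Base term: 28 March 1987 + 18 years → 28 March 2005.
Office Delay Adjustment: +581 days → 30 October 2006.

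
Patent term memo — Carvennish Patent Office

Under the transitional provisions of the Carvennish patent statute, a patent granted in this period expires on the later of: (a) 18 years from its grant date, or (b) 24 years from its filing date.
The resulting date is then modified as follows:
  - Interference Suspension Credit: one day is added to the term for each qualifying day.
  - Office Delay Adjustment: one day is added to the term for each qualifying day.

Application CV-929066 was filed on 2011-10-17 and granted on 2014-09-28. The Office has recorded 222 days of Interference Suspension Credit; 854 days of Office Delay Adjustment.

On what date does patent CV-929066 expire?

(a) grant + 18 years → 28 September 2032.
(b) filing + 24 years → 17 October 2035.
Later of the two: 17 October 2035.
Interference Suspension Credit: +222 days → 26 May 2036.
Office Delay Adjustment: +854 days → 27 September 2038.

September 27, 2038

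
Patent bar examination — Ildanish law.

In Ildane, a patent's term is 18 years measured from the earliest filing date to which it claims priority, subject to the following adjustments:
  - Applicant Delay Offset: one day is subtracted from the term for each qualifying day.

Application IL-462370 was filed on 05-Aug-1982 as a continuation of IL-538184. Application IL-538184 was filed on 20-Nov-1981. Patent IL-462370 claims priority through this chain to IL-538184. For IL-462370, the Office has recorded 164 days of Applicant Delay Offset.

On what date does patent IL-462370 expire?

1999-06-09

Earliest priority filing: 20 November 1981.
Base term: 20 November 1981 + 18 years → 20 November 1999.
Applicant Delay Offset: −164 days → 9 June 1999.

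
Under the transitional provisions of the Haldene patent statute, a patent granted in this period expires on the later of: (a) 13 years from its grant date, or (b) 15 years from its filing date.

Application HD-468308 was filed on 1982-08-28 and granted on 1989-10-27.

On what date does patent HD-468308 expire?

October 27, 2002

(a) grant + 13 years → 27 October 2002.
(b) filing + 15 years → 28 August 1997.
Later of the two: 27 October 2002.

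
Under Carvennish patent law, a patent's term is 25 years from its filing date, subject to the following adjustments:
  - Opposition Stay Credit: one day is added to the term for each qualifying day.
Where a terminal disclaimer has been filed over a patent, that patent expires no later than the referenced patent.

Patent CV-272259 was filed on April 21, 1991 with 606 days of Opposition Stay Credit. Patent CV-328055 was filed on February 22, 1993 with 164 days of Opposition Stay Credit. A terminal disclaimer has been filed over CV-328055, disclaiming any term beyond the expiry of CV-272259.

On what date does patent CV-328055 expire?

December 18, 2017

Natural term of CV-328055:
  Base: filing + 25 years → 22 February 2018.
  Opposition Stay Credit: +164 days → 5 August 2018.
Expiry of referenced patent CV-272259:
  Base: filing + 25 years → 21 April 2016.
  Opposition Stay Credit: +606 days → 18 December 2017.
Terminal disclaimer: CV-328055 expires on the earlier of 5 August 2018 and 18 December 2017.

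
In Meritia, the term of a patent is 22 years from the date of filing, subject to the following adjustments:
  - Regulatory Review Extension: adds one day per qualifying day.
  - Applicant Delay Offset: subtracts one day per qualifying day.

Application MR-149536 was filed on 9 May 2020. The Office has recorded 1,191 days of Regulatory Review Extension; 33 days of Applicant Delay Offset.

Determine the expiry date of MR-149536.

July 10, 2045

Base term: filing date + 22 years → 9 May 2042.
Regulatory Review Extension: +1191 days → 12 August 2045.
Applicant Delay Offset: −33 days → 10 July 2045.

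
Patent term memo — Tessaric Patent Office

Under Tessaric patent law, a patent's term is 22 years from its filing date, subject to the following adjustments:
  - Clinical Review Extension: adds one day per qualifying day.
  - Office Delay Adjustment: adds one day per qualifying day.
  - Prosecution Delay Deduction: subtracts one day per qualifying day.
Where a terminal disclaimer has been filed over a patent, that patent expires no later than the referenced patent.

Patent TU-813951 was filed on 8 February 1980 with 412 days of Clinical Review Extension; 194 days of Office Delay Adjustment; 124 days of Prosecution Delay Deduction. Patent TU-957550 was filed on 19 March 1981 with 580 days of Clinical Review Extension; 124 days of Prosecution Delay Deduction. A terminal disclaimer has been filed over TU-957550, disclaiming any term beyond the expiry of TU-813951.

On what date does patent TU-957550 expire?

Natural term of TU-957550:
  Base: filing + 22 years → 19 March 2003.
  Clinical Review Extension: +580 days → 19 October 2004.
  Prosecution Delay Deduction: −124 days → 17 June 2004.
Expiry of referenced patent TU-813951:
  Base: filing + 22 years → 8 February 2002.
  Clinical Review Extension: +412 days → 27 March 2003.
  Office Delay Adjustment: +194 days → 7 October 2003.
  Prosecution Delay Deduction: −124 days → 5 June 2003.
Terminal disclaimer: TU-957550 expires on the earlier of 17 June 2004 and 5 June 2003.

2003-06-05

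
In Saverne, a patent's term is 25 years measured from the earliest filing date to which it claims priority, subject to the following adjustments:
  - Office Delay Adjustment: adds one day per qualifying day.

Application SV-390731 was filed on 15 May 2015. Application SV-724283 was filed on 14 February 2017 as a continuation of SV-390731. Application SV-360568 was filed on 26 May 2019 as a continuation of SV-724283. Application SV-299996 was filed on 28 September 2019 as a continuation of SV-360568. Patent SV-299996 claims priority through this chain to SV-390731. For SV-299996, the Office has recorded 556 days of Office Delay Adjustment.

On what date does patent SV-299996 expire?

2041-11-22

Earliest priority filing: 15 May 2015.
Base term: 15 May 2015 + 25 years → 15 May 2040.
Office Delay Adjustment: +556 days → 22 November 2041.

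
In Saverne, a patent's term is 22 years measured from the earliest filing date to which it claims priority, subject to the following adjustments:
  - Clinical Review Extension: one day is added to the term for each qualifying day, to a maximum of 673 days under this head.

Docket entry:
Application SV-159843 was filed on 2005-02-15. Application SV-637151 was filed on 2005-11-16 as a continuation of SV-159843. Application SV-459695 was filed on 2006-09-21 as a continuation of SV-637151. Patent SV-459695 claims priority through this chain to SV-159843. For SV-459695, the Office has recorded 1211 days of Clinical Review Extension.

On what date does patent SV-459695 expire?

2028-12-19

Earliest priority filing: 15 February 2005.
Base term: 15 February 2005 + 22 years → 15 February 2027.
Clinical Review Extension: 1211 days claimed exceeds the 673-day cap, so +673 days → 19 December 2028.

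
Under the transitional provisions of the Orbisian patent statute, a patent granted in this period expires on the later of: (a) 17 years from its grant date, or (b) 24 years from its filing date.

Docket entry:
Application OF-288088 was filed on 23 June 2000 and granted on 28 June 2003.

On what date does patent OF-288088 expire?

2024-06-23

(a) grant + 17 years → 28 June 2020.
(b) filing + 24 years → 23 June 2024.
Later of the two: 23 June 2024.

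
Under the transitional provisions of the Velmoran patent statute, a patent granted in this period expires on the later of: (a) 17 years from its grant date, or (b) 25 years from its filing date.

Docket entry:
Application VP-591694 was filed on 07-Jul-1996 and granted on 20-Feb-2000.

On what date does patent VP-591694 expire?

(a) grant + 17 years → 20 February 2017.
(b) filing + 25 years → 7 July 2021.
Later of the two: 7 July 2021.

July 7, 2021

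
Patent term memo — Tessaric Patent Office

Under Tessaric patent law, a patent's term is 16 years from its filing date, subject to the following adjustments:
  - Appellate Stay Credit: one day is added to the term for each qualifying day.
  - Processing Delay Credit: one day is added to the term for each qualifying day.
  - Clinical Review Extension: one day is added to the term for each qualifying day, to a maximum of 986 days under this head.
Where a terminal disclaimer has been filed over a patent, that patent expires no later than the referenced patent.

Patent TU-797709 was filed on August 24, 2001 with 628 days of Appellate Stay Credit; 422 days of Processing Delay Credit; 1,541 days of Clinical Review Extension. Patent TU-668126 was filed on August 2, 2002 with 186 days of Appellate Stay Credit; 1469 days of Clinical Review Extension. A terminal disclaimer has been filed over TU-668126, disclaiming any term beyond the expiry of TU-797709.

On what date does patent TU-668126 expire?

October 17, 2021

Natural term of TU-668126:
  Base: filing + 16 years → 2 August 2018.
  Appellate Stay Credit: +186 days → 4 February 2019.
  Clinical Review Extension: 1469 days claimed exceeds the 986-day cap, so +986 days → 17 October 2021.
Expiry of referenced patent TU-797709:
  Base: filing + 16 years → 24 August 2017.
  Appellate Stay Credit: +628 days → 14 May 2019.
  Processing Delay Credit: +422 days → 9 July 2020.
  Clinical Review Extension: 1541 days claimed exceeds the 986-day cap, so +986 days → 22 March 2023.
Terminal disclaimer: TU-668126 expires on the earlier of 17 October 2021 and 22 March 2023.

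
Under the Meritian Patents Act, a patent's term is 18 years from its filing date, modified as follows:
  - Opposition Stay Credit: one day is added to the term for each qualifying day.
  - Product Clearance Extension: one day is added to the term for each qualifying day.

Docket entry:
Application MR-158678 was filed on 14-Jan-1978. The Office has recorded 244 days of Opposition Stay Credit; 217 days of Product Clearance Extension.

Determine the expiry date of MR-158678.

Base term: filing date + 18 years → 14 January 1996.
Opposition Stay Credit: +244 days → 14 September 1996.
Product Clearance Extension: +217 days → 19 April 1997.

1997-04-19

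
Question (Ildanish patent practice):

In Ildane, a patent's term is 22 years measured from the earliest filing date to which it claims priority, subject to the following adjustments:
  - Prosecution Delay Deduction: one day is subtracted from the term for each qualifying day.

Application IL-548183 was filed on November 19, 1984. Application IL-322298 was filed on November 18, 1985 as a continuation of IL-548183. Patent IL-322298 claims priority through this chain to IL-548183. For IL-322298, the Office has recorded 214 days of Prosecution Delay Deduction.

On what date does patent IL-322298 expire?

Earliest priority filing: 19 November 1984.
Base term: 19 November 1984 + 22 years → 19 November 2006.
Prosecution Delay Deduction: −214 days → 19 April 2006.

April 19, 2006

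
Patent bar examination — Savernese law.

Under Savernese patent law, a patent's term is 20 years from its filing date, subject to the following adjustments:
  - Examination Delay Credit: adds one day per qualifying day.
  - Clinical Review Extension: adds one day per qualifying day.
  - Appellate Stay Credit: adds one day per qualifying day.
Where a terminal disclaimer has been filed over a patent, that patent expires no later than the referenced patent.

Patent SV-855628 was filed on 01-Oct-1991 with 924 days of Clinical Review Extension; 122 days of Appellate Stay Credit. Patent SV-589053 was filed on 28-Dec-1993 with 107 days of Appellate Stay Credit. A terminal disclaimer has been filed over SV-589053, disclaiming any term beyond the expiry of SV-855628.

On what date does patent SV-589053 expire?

Natural term of SV-589053:
  Base: filing + 20 years → 28 December 2013.
  Appellate Stay Credit: +107 days → 14 April 2014.
Expiry of referenced patent SV-855628:
  Base: filing + 20 years → 1 October 2011.
  Clinical Review Extension: +924 days → 12 April 2014.
  Appellate Stay Credit: +122 days → 12 August 2014.
Terminal disclaimer: SV-589053 expires on the earlier of 14 April 2014 and 12 August 2014.

April 14, 2014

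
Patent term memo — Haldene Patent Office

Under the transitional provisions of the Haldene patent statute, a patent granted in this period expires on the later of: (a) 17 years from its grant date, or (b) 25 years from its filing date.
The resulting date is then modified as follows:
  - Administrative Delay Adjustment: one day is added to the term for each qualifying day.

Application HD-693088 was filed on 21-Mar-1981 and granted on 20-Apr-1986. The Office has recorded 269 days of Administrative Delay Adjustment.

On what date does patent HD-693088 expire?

(a) grant + 17 years → 20 April 2003.
(b) filing + 25 years → 21 March 2006.
Later of the two: 21 March 2006.
Administrative Delay Adjustment: +269 days → 15 December 2006.

December 15, 2006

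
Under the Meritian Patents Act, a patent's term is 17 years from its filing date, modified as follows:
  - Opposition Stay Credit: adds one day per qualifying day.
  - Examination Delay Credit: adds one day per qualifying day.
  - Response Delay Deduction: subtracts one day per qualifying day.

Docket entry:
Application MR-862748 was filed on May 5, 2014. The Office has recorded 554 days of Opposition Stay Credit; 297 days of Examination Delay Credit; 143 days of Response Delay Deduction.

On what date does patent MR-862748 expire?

Base term: filing date + 17 years → 5 May 2031.
Opposition Stay Credit: +554 days → 9 November 2032.
Examination Delay Credit: +297 days → 2 September 2033.
Response Delay Deduction: −143 days → 12 April 2033.

2033-04-12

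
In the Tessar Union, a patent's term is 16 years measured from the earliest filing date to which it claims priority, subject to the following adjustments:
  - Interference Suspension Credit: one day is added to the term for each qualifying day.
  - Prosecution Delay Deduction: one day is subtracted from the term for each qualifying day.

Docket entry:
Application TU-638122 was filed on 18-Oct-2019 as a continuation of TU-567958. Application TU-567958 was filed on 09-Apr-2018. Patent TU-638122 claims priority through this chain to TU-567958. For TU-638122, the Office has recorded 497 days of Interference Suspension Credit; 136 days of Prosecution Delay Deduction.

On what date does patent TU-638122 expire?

April 5, 2035

Earliest priority filing: 9 April 2018.
Base term: 9 April 2018 + 16 years → 9 April 2034.
Interference Suspension Credit: +497 days → 19 August 2035.
Prosecution Delay Deduction: −136 days → 5 April 2035.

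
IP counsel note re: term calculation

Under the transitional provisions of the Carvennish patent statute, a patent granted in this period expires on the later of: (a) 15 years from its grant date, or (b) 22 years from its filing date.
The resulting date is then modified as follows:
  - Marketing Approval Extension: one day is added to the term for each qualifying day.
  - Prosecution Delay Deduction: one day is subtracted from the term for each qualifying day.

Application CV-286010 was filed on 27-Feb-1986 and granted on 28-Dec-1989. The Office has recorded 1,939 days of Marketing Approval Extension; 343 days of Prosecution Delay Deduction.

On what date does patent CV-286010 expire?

July 11, 2012

(a) grant + 15 years → 28 December 2004.
(b) filing + 22 years → 27 February 2008.
Later of the two: 27 February 2008.
Marketing Approval Extension: +1939 days → 19 June 2013.
Prosecution Delay Deduction: −343 days → 11 July 2012.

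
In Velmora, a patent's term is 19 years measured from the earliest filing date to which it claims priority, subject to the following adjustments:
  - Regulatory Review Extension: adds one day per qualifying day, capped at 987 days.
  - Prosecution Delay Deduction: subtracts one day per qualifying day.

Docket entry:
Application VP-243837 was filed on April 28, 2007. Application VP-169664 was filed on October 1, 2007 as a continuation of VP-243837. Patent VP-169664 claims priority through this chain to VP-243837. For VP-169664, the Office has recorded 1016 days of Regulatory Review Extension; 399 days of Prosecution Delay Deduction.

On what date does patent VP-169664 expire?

Earliest priority filing: 28 April 2007.
Base term: 28 April 2007 + 19 years → 28 April 2026.
Regulatory Review Extension: 1016 days claimed exceeds the 987-day cap, so +987 days → 9 January 2029.
Prosecution Delay Deduction: −399 days → 7 December 2027.

December 7, 2027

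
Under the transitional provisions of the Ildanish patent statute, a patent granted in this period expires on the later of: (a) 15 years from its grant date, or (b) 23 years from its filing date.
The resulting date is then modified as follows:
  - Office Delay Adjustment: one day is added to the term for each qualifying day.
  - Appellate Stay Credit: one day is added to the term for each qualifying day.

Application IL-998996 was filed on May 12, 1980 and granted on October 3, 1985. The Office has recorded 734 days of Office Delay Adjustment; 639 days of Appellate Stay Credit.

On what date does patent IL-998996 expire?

(a) grant + 15 years → 3 October 2000.
(b) filing + 23 years → 12 May 2003.
Later of the two: 12 May 2003.
Office Delay Adjustment: +734 days → 15 May 2005.
Appellate Stay Credit: +639 days → 13 February 2007.

February 13, 2007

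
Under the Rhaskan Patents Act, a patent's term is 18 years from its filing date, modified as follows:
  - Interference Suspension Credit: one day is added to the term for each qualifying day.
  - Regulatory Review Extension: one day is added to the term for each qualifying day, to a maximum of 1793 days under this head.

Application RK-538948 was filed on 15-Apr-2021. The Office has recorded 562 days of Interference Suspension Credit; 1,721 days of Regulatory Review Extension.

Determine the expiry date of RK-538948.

Base term: filing date + 18 years → 15 April 2039.
Interference Suspension Credit: +562 days → 28 October 2040.
Regulatory Review Extension: 1721 days (within the 1793-day cap) → +1721 days → 15 July 2045.

2045-07-15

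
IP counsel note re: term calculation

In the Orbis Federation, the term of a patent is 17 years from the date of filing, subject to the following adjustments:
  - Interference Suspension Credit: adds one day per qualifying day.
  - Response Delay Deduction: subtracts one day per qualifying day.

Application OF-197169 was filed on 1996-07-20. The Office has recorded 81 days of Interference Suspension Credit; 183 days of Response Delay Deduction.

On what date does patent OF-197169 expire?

April 9, 2013

Base term: filing date + 17 years → 20 July 2013.
Interference Suspension Credit: +81 days → 9 October 2013.
Response Delay Deduction: −183 days → 9 April 2013.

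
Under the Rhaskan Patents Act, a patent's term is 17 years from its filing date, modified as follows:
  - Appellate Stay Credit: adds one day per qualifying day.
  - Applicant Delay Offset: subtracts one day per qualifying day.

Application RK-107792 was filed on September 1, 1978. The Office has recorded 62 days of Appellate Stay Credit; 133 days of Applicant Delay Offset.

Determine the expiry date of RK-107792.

Base term: filing date + 17 years → 1 September 1995.
Appellate Stay Credit: +62 days → 2 November 1995.
Applicant Delay Offset: −133 days → 22 June 1995.

June 22, 1995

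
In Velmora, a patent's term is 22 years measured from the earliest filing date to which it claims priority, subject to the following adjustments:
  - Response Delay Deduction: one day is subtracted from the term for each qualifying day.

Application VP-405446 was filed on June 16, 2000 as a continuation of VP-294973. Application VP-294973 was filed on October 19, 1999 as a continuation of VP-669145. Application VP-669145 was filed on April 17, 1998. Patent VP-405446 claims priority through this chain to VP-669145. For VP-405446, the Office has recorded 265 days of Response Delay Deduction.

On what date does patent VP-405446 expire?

Earliest priority filing: 17 April 1998.
Base term: 17 April 1998 + 22 years → 17 April 2020.
Response Delay Deduction: −265 days → 27 July 2019.

2019-07-27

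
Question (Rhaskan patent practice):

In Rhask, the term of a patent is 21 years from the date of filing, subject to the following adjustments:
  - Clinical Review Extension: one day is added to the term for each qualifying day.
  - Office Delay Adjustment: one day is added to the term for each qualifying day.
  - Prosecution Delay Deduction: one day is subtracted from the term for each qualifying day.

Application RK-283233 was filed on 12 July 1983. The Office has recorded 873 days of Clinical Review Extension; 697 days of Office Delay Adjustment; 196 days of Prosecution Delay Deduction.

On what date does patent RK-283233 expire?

Base term: filing date + 21 years → 12 July 2004.
Clinical Review Extension: +873 days → 2 December 2006.
Office Delay Adjustment: +697 days → 29 October 2008.
Prosecution Delay Deduction: −196 days → 16 April 2008.

April 16, 2008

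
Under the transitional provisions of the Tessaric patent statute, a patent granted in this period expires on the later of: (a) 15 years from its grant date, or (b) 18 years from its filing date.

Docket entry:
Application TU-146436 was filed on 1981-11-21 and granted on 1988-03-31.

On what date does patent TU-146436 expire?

(a) grant + 15 years → 31 March 2003.
(b) filing + 18 years → 21 November 1999.
Later of the two: 31 March 2003.

March 31, 2003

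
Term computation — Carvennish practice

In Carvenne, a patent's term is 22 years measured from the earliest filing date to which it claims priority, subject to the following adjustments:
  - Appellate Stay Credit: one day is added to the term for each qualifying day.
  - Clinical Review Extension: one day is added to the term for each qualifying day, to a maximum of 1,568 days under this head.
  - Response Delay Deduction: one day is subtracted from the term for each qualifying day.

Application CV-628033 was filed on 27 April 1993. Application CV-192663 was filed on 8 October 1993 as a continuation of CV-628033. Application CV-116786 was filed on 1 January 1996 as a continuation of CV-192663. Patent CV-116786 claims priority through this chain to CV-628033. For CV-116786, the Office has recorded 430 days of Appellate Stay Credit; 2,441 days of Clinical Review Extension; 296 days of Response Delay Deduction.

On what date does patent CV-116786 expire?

Earliest priority filing: 27 April 1993.
Base term: 27 April 1993 + 22 years → 27 April 2015.
Appellate Stay Credit: +430 days → 30 June 2016.
Clinical Review Extension: 2441 days claimed exceeds the 1568-day cap, so +1568 days → 15 October 2020.
Response Delay Deduction: −296 days → 24 December 2019.

December 24, 2019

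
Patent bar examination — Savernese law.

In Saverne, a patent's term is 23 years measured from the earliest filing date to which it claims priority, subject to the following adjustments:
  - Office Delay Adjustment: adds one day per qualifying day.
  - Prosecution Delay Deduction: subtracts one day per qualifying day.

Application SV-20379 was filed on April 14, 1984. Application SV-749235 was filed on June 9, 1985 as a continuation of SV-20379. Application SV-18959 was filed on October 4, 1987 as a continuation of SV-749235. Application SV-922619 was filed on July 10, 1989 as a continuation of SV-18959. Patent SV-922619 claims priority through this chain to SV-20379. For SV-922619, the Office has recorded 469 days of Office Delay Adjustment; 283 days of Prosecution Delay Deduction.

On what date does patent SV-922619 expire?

Earliest priority filing: 14 April 1984.
Base term: 14 April 1984 + 23 years → 14 April 2007.
Office Delay Adjustment: +469 days → 26 July 2008.
Prosecution Delay Deduction: −283 days → 17 October 2007.

2007-10-17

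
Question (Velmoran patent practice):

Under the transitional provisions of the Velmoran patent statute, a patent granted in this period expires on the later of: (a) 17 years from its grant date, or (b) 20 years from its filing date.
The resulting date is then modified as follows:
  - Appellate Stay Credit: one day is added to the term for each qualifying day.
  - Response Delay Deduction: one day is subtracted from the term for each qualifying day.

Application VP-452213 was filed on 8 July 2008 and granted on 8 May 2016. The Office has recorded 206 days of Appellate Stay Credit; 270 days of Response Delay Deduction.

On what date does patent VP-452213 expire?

(a) grant + 17 years → 8 May 2033.
(b) filing + 20 years → 8 July 2028.
Later of the two: 8 May 2033.
Appellate Stay Credit: +206 days → 30 November 2033.
Response Delay Deduction: −270 days → 5 March 2033.

March 5, 2033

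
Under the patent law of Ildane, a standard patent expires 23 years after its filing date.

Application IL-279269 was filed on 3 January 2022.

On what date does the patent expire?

January 3, 2045

Filing date + 23 years → 3 January 2045.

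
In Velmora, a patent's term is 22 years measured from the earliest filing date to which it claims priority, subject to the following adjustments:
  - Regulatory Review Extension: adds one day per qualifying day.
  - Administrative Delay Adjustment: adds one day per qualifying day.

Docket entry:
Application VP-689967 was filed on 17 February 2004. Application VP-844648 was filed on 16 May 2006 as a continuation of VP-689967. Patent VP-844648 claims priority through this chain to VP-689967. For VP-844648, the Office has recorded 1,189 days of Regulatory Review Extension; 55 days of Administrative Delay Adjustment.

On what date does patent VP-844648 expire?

Earliest priority filing: 17 February 2004.
Base term: 17 February 2004 + 22 years → 17 February 2026.
Regulatory Review Extension: +1189 days → 21 May 2029.
Administrative Delay Adjustment: +55 days → 15 July 2029.

2029-07-15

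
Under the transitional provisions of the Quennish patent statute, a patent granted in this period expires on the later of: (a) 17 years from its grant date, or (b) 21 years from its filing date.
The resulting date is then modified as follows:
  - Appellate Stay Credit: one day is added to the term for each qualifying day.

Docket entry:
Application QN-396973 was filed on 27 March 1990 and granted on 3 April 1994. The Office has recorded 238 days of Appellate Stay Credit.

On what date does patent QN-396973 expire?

November 27, 2011

(a) grant + 17 years → 3 April 2011.
(b) filing + 21 years → 27 March 2011.
Later of the two: 3 April 2011.
Appellate Stay Credit: +238 days → 27 November 2011.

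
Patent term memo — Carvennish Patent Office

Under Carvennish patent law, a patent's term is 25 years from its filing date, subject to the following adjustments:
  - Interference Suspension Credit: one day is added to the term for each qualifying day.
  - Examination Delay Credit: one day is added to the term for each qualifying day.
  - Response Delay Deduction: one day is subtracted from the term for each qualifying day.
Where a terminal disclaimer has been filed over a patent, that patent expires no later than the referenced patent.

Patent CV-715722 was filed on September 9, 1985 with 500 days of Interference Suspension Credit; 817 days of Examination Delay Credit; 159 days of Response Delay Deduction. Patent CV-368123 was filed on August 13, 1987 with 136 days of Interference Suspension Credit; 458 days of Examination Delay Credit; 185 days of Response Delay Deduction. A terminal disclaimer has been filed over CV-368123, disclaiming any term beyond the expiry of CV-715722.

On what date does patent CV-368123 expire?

2013-09-26

Natural term of CV-368123:
  Base: filing + 25 years → 13 August 2012.
  Interference Suspension Credit: +136 days → 27 December 2012.
  Examination Delay Credit: +458 days → 30 March 2014.
  Response Delay Deduction: −185 days → 26 September 2013.
Expiry of referenced patent CV-715722:
  Base: filing + 25 years → 9 September 2010.
  Interference Suspension Credit: +500 days → 22 January 2012.
  Examination Delay Credit: +817 days → 18 April 2014.
  Response Delay Deduction: −159 days → 10 November 2013.
Terminal disclaimer: CV-368123 expires on the earlier of 26 September 2013 and 10 November 2013.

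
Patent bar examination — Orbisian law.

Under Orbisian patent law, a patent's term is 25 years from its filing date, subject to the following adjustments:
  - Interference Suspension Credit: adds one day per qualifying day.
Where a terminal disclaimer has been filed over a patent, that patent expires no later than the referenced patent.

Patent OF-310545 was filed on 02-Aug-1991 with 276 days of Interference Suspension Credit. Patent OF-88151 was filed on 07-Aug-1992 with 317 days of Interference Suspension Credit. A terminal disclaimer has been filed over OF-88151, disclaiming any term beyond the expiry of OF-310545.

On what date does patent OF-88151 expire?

May 5, 2017

Natural term of OF-88151:
  Base: filing + 25 years → 7 August 2017.
  Interference Suspension Credit: +317 days → 20 June 2018.
Expiry of referenced patent OF-310545:
  Base: filing + 25 years → 2 August 2016.
  Interference Suspension Credit: +276 days → 5 May 2017.
Terminal disclaimer: OF-88151 expires on the earlier of 20 June 2018 and 5 May 2017.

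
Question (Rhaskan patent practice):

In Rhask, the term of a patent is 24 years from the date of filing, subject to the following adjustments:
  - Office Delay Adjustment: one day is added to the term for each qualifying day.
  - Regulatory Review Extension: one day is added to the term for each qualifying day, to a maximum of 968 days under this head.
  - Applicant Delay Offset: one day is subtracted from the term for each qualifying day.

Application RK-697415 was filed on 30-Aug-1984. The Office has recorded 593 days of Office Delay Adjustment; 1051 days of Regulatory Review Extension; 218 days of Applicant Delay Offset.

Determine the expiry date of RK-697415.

May 4, 2012

Base term: filing date + 24 years → 30 August 2008.
Office Delay Adjustment: +593 days → 15 April 2010.
Regulatory Review Extension: 1051 days claimed exceeds the 968-day cap, so +968 days → 8 December 2012.
Applicant Delay Offset: −218 days → 4 May 2012.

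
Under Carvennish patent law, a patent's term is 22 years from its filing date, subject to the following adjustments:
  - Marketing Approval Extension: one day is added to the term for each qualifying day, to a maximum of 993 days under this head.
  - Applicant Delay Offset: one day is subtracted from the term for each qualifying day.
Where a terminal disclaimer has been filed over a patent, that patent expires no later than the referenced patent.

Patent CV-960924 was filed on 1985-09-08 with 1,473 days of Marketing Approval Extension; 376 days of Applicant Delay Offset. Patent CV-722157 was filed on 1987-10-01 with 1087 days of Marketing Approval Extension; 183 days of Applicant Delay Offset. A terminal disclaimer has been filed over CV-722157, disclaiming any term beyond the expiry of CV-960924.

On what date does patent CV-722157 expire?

Natural term of CV-722157:
  Base: filing + 22 years → 1 October 2009.
  Marketing Approval Extension: 1087 days claimed exceeds the 993-day cap, so +993 days → 20 June 2012.
  Applicant Delay Offset: −183 days → 20 December 2011.
Expiry of referenced patent CV-960924:
  Base: filing + 22 years → 8 September 2007.
  Marketing Approval Extension: 1473 days claimed exceeds the 993-day cap, so +993 days → 28 May 2010.
  Applicant Delay Offset: −376 days → 17 May 2009.
Terminal disclaimer: CV-722157 expires on the earlier of 20 December 2011 and 17 May 2009.

2009-05-17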